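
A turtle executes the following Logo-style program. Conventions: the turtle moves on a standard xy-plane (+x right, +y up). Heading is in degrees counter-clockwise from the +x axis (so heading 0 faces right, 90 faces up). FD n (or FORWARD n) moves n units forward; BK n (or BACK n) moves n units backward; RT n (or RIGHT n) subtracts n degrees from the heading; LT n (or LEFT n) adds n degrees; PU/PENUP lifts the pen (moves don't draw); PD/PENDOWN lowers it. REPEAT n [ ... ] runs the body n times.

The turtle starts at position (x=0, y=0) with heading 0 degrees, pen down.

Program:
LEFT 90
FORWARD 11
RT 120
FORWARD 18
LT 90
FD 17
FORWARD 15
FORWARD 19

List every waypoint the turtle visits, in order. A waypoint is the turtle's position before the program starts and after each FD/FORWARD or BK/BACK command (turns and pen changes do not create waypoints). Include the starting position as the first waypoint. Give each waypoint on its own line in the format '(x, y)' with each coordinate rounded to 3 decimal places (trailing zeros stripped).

Executing turtle program step by step:
Start: pos=(0,0), heading=0, pen down
LT 90: heading 0 -> 90
FD 11: (0,0) -> (0,11) [heading=90, draw]
RT 120: heading 90 -> 330
FD 18: (0,11) -> (15.588,2) [heading=330, draw]
LT 90: heading 330 -> 60
FD 17: (15.588,2) -> (24.088,16.722) [heading=60, draw]
FD 15: (24.088,16.722) -> (31.588,29.713) [heading=60, draw]
FD 19: (31.588,29.713) -> (41.088,46.167) [heading=60, draw]
Final: pos=(41.088,46.167), heading=60, 5 segment(s) drawn
Waypoints (6 total):
(0, 0)
(0, 11)
(15.588, 2)
(24.088, 16.722)
(31.588, 29.713)
(41.088, 46.167)

Answer: (0, 0)
(0, 11)
(15.588, 2)
(24.088, 16.722)
(31.588, 29.713)
(41.088, 46.167)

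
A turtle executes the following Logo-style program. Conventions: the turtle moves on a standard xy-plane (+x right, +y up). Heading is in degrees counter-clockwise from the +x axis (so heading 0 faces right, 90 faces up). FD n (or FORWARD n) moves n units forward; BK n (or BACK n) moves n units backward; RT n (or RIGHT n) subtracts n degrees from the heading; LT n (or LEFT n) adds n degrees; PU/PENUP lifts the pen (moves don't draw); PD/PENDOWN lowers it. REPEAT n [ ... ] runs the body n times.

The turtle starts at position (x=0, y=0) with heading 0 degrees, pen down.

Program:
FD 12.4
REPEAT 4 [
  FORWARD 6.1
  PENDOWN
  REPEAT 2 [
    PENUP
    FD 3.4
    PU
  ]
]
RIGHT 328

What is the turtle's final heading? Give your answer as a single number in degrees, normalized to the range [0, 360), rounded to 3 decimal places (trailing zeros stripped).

Executing turtle program step by step:
Start: pos=(0,0), heading=0, pen down
FD 12.4: (0,0) -> (12.4,0) [heading=0, draw]
REPEAT 4 [
  -- iteration 1/4 --
  FD 6.1: (12.4,0) -> (18.5,0) [heading=0, draw]
  PD: pen down
  REPEAT 2 [
    -- iteration 1/2 --
    PU: pen up
    FD 3.4: (18.5,0) -> (21.9,0) [heading=0, move]
    PU: pen up
    -- iteration 2/2 --
    PU: pen up
    FD 3.4: (21.9,0) -> (25.3,0) [heading=0, move]
    PU: pen up
  ]
  -- iteration 2/4 --
  FD 6.1: (25.3,0) -> (31.4,0) [heading=0, move]
  PD: pen down
  REPEAT 2 [
    -- iteration 1/2 --
    PU: pen up
    FD 3.4: (31.4,0) -> (34.8,0) [heading=0, move]
    PU: pen up
    -- iteration 2/2 --
    PU: pen up
    FD 3.4: (34.8,0) -> (38.2,0) [heading=0, move]
    PU: pen up
  ]
  -- iteration 3/4 --
  FD 6.1: (38.2,0) -> (44.3,0) [heading=0, move]
  PD: pen down
  REPEAT 2 [
    -- iteration 1/2 --
    PU: pen up
    FD 3.4: (44.3,0) -> (47.7,0) [heading=0, move]
    PU: pen up
    -- iteration 2/2 --
    PU: pen up
    FD 3.4: (47.7,0) -> (51.1,0) [heading=0, move]
    PU: pen up
  ]
  -- iteration 4/4 --
  FD 6.1: (51.1,0) -> (57.2,0) [heading=0, move]
  PD: pen down
  REPEAT 2 [
    -- iteration 1/2 --
    PU: pen up
    FD 3.4: (57.2,0) -> (60.6,0) [heading=0, move]
    PU: pen up
    -- iteration 2/2 --
    PU: pen up
    FD 3.4: (60.6,0) -> (64,0) [heading=0, move]
    PU: pen up
  ]
]
RT 328: heading 0 -> 32
Final: pos=(64,0), heading=32, 2 segment(s) drawn

Answer: 32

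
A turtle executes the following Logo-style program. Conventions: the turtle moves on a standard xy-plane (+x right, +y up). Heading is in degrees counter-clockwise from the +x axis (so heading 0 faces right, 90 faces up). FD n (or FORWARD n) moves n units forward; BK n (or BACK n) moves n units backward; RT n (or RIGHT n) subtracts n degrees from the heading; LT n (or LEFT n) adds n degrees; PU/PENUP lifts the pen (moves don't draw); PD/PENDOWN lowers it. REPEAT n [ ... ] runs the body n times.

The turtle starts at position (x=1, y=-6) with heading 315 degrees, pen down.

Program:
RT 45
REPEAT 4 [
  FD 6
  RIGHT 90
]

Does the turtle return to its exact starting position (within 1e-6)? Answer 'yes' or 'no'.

Executing turtle program step by step:
Start: pos=(1,-6), heading=315, pen down
RT 45: heading 315 -> 270
REPEAT 4 [
  -- iteration 1/4 --
  FD 6: (1,-6) -> (1,-12) [heading=270, draw]
  RT 90: heading 270 -> 180
  -- iteration 2/4 --
  FD 6: (1,-12) -> (-5,-12) [heading=180, draw]
  RT 90: heading 180 -> 90
  -- iteration 3/4 --
  FD 6: (-5,-12) -> (-5,-6) [heading=90, draw]
  RT 90: heading 90 -> 0
  -- iteration 4/4 --
  FD 6: (-5,-6) -> (1,-6) [heading=0, draw]
  RT 90: heading 0 -> 270
]
Final: pos=(1,-6), heading=270, 4 segment(s) drawn

Start position: (1, -6)
Final position: (1, -6)
Distance = 0; < 1e-6 -> CLOSED

Answer: yes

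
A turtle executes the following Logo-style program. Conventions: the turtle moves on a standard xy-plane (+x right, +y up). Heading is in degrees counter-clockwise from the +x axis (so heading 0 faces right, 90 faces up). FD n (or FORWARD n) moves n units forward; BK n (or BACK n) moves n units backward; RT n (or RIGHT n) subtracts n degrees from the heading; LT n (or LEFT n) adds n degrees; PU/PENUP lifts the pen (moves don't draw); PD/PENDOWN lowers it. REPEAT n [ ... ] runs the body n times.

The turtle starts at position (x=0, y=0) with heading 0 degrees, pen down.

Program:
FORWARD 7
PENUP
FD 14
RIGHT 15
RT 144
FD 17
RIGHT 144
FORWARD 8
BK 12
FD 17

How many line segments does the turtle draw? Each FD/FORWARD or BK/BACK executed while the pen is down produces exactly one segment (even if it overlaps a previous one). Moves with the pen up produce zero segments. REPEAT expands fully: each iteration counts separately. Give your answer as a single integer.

Answer: 1

Derivation:
Executing turtle program step by step:
Start: pos=(0,0), heading=0, pen down
FD 7: (0,0) -> (7,0) [heading=0, draw]
PU: pen up
FD 14: (7,0) -> (21,0) [heading=0, move]
RT 15: heading 0 -> 345
RT 144: heading 345 -> 201
FD 17: (21,0) -> (5.129,-6.092) [heading=201, move]
RT 144: heading 201 -> 57
FD 8: (5.129,-6.092) -> (9.486,0.617) [heading=57, move]
BK 12: (9.486,0.617) -> (2.951,-9.447) [heading=57, move]
FD 17: (2.951,-9.447) -> (12.209,4.81) [heading=57, move]
Final: pos=(12.209,4.81), heading=57, 1 segment(s) drawn
Segments drawn: 1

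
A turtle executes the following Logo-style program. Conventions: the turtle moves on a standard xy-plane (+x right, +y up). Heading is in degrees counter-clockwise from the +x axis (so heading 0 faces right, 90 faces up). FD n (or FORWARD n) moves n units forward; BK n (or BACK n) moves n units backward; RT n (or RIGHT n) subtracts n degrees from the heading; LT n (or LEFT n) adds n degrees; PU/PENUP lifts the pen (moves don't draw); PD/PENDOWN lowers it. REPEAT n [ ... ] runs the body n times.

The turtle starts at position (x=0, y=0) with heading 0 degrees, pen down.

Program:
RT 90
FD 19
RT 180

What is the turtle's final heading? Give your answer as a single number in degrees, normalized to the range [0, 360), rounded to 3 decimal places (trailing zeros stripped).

Answer: 90

Derivation:
Executing turtle program step by step:
Start: pos=(0,0), heading=0, pen down
RT 90: heading 0 -> 270
FD 19: (0,0) -> (0,-19) [heading=270, draw]
RT 180: heading 270 -> 90
Final: pos=(0,-19), heading=90, 1 segment(s) drawn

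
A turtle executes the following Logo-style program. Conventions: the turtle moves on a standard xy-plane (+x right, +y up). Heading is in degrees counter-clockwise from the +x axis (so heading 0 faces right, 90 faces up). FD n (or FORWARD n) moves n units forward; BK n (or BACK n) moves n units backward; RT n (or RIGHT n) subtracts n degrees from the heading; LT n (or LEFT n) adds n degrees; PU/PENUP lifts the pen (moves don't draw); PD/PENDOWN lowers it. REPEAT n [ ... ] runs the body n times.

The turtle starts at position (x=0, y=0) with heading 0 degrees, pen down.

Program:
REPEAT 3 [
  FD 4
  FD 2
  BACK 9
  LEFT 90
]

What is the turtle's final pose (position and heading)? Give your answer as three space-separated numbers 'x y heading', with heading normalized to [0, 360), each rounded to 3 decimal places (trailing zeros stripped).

Answer: 0 -3 270

Derivation:
Executing turtle program step by step:
Start: pos=(0,0), heading=0, pen down
REPEAT 3 [
  -- iteration 1/3 --
  FD 4: (0,0) -> (4,0) [heading=0, draw]
  FD 2: (4,0) -> (6,0) [heading=0, draw]
  BK 9: (6,0) -> (-3,0) [heading=0, draw]
  LT 90: heading 0 -> 90
  -- iteration 2/3 --
  FD 4: (-3,0) -> (-3,4) [heading=90, draw]
  FD 2: (-3,4) -> (-3,6) [heading=90, draw]
  BK 9: (-3,6) -> (-3,-3) [heading=90, draw]
  LT 90: heading 90 -> 180
  -- iteration 3/3 --
  FD 4: (-3,-3) -> (-7,-3) [heading=180, draw]
  FD 2: (-7,-3) -> (-9,-3) [heading=180, draw]
  BK 9: (-9,-3) -> (0,-3) [heading=180, draw]
  LT 90: heading 180 -> 270
]
Final: pos=(0,-3), heading=270, 9 segment(s) drawn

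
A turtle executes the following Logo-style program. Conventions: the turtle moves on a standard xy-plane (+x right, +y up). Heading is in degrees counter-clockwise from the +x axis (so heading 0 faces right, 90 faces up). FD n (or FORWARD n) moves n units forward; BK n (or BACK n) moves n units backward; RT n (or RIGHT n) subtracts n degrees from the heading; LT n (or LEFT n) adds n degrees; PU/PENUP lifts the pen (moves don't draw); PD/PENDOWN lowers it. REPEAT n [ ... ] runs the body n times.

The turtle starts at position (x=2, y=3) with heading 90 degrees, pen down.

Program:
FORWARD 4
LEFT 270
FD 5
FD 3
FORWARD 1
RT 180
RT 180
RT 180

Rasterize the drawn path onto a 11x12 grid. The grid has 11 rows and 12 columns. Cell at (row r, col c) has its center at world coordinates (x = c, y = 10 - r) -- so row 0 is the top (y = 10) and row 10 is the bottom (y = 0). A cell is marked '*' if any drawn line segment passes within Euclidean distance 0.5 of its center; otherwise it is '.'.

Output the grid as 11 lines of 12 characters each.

Segment 0: (2,3) -> (2,7)
Segment 1: (2,7) -> (7,7)
Segment 2: (7,7) -> (10,7)
Segment 3: (10,7) -> (11,7)

Answer: ............
............
............
..**********
..*.........
..*.........
..*.........
..*.........
............
............
............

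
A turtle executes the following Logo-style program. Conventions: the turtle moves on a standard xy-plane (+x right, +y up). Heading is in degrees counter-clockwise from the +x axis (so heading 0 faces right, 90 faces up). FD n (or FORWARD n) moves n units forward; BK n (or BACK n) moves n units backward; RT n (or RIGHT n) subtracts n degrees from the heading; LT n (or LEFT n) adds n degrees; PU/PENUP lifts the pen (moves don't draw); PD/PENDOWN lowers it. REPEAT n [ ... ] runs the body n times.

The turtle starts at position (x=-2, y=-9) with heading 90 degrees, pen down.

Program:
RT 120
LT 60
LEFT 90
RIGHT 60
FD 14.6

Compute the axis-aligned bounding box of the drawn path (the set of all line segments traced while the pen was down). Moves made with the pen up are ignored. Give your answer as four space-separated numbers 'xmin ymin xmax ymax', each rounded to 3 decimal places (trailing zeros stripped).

Executing turtle program step by step:
Start: pos=(-2,-9), heading=90, pen down
RT 120: heading 90 -> 330
LT 60: heading 330 -> 30
LT 90: heading 30 -> 120
RT 60: heading 120 -> 60
FD 14.6: (-2,-9) -> (5.3,3.644) [heading=60, draw]
Final: pos=(5.3,3.644), heading=60, 1 segment(s) drawn

Segment endpoints: x in {-2, 5.3}, y in {-9, 3.644}
xmin=-2, ymin=-9, xmax=5.3, ymax=3.644

Answer: -2 -9 5.3 3.644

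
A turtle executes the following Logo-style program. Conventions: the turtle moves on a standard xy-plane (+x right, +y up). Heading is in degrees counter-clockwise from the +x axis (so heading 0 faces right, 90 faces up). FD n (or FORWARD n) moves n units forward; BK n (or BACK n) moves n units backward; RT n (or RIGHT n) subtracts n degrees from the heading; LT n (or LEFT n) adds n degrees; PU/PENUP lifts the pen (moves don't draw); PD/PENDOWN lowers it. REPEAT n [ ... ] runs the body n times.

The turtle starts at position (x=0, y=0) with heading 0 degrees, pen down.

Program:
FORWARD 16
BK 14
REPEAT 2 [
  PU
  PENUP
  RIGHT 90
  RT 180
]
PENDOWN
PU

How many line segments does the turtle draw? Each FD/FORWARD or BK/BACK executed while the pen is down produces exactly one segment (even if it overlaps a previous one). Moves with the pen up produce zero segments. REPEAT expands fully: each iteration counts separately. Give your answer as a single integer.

Answer: 2

Derivation:
Executing turtle program step by step:
Start: pos=(0,0), heading=0, pen down
FD 16: (0,0) -> (16,0) [heading=0, draw]
BK 14: (16,0) -> (2,0) [heading=0, draw]
REPEAT 2 [
  -- iteration 1/2 --
  PU: pen up
  PU: pen up
  RT 90: heading 0 -> 270
  RT 180: heading 270 -> 90
  -- iteration 2/2 --
  PU: pen up
  PU: pen up
  RT 90: heading 90 -> 0
  RT 180: heading 0 -> 180
]
PD: pen down
PU: pen up
Final: pos=(2,0), heading=180, 2 segment(s) drawn
Segments drawn: 2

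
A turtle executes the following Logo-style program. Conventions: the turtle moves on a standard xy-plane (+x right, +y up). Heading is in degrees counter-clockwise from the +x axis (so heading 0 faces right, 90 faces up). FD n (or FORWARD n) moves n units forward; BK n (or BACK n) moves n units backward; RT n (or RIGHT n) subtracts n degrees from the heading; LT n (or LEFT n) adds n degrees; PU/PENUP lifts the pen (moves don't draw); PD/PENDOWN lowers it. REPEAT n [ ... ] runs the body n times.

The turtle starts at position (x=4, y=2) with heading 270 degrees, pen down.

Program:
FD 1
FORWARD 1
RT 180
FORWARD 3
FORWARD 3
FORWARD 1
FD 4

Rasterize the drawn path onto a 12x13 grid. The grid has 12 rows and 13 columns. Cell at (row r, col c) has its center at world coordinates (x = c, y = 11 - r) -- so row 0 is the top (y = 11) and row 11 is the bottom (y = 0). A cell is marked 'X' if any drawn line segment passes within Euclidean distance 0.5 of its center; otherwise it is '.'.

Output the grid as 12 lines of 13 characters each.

Answer: ....X........
....X........
....X........
....X........
....X........
....X........
....X........
....X........
....X........
....X........
....X........
....X........

Derivation:
Segment 0: (4,2) -> (4,1)
Segment 1: (4,1) -> (4,0)
Segment 2: (4,0) -> (4,3)
Segment 3: (4,3) -> (4,6)
Segment 4: (4,6) -> (4,7)
Segment 5: (4,7) -> (4,11)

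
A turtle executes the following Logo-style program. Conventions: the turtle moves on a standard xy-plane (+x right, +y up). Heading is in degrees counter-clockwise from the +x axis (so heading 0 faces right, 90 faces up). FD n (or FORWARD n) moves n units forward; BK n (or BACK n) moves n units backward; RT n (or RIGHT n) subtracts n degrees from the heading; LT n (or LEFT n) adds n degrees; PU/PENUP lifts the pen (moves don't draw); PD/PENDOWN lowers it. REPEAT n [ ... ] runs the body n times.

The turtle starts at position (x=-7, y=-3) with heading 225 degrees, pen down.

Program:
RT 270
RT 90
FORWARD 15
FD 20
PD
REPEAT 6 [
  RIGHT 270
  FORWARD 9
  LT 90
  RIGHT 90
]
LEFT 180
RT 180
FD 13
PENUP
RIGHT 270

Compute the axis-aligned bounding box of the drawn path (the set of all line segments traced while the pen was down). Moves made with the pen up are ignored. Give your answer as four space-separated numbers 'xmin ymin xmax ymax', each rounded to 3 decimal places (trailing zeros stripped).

Executing turtle program step by step:
Start: pos=(-7,-3), heading=225, pen down
RT 270: heading 225 -> 315
RT 90: heading 315 -> 225
FD 15: (-7,-3) -> (-17.607,-13.607) [heading=225, draw]
FD 20: (-17.607,-13.607) -> (-31.749,-27.749) [heading=225, draw]
PD: pen down
REPEAT 6 [
  -- iteration 1/6 --
  RT 270: heading 225 -> 315
  FD 9: (-31.749,-27.749) -> (-25.385,-34.113) [heading=315, draw]
  LT 90: heading 315 -> 45
  RT 90: heading 45 -> 315
  -- iteration 2/6 --
  RT 270: heading 315 -> 45
  FD 9: (-25.385,-34.113) -> (-19.021,-27.749) [heading=45, draw]
  LT 90: heading 45 -> 135
  RT 90: heading 135 -> 45
  -- iteration 3/6 --
  RT 270: heading 45 -> 135
  FD 9: (-19.021,-27.749) -> (-25.385,-21.385) [heading=135, draw]
  LT 90: heading 135 -> 225
  RT 90: heading 225 -> 135
  -- iteration 4/6 --
  RT 270: heading 135 -> 225
  FD 9: (-25.385,-21.385) -> (-31.749,-27.749) [heading=225, draw]
  LT 90: heading 225 -> 315
  RT 90: heading 315 -> 225
  -- iteration 5/6 --
  RT 270: heading 225 -> 315
  FD 9: (-31.749,-27.749) -> (-25.385,-34.113) [heading=315, draw]
  LT 90: heading 315 -> 45
  RT 90: heading 45 -> 315
  -- iteration 6/6 --
  RT 270: heading 315 -> 45
  FD 9: (-25.385,-34.113) -> (-19.021,-27.749) [heading=45, draw]
  LT 90: heading 45 -> 135
  RT 90: heading 135 -> 45
]
LT 180: heading 45 -> 225
RT 180: heading 225 -> 45
FD 13: (-19.021,-27.749) -> (-9.828,-18.556) [heading=45, draw]
PU: pen up
RT 270: heading 45 -> 135
Final: pos=(-9.828,-18.556), heading=135, 9 segment(s) drawn

Segment endpoints: x in {-31.749, -31.749, -25.385, -25.385, -25.385, -19.021, -17.607, -9.828, -7}, y in {-34.113, -34.113, -27.749, -27.749, -27.749, -21.385, -18.556, -13.607, -3}
xmin=-31.749, ymin=-34.113, xmax=-7, ymax=-3

Answer: -31.749 -34.113 -7 -3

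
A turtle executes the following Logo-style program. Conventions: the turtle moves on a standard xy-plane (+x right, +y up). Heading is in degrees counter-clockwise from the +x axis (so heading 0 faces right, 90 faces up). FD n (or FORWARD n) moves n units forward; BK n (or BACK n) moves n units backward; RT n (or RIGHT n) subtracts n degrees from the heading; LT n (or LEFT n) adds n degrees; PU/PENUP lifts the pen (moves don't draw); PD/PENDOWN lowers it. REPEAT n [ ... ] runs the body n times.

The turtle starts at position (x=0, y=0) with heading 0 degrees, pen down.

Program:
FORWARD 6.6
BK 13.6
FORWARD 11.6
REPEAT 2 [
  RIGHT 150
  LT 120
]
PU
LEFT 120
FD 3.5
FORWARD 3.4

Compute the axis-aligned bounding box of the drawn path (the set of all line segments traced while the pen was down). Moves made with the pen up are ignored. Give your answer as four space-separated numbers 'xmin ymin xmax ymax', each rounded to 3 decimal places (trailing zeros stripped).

Executing turtle program step by step:
Start: pos=(0,0), heading=0, pen down
FD 6.6: (0,0) -> (6.6,0) [heading=0, draw]
BK 13.6: (6.6,0) -> (-7,0) [heading=0, draw]
FD 11.6: (-7,0) -> (4.6,0) [heading=0, draw]
REPEAT 2 [
  -- iteration 1/2 --
  RT 150: heading 0 -> 210
  LT 120: heading 210 -> 330
  -- iteration 2/2 --
  RT 150: heading 330 -> 180
  LT 120: heading 180 -> 300
]
PU: pen up
LT 120: heading 300 -> 60
FD 3.5: (4.6,0) -> (6.35,3.031) [heading=60, move]
FD 3.4: (6.35,3.031) -> (8.05,5.976) [heading=60, move]
Final: pos=(8.05,5.976), heading=60, 3 segment(s) drawn

Segment endpoints: x in {-7, 0, 4.6, 6.6}, y in {0}
xmin=-7, ymin=0, xmax=6.6, ymax=0

Answer: -7 0 6.6 0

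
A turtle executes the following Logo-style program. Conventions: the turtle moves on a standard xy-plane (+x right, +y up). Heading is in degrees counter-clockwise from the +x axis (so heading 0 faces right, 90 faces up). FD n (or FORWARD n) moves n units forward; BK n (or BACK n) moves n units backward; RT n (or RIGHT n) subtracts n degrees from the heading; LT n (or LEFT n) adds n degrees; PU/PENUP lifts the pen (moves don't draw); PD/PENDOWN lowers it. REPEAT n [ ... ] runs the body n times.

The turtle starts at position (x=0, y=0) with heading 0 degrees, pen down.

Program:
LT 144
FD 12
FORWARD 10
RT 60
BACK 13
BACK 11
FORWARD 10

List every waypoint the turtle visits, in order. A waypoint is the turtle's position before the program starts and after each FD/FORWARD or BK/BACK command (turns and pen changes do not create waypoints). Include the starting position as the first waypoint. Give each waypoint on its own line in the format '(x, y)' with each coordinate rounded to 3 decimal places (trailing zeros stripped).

Answer: (0, 0)
(-9.708, 7.053)
(-17.798, 12.931)
(-19.157, 0.002)
(-20.307, -10.937)
(-19.262, -0.992)

Derivation:
Executing turtle program step by step:
Start: pos=(0,0), heading=0, pen down
LT 144: heading 0 -> 144
FD 12: (0,0) -> (-9.708,7.053) [heading=144, draw]
FD 10: (-9.708,7.053) -> (-17.798,12.931) [heading=144, draw]
RT 60: heading 144 -> 84
BK 13: (-17.798,12.931) -> (-19.157,0.002) [heading=84, draw]
BK 11: (-19.157,0.002) -> (-20.307,-10.937) [heading=84, draw]
FD 10: (-20.307,-10.937) -> (-19.262,-0.992) [heading=84, draw]
Final: pos=(-19.262,-0.992), heading=84, 5 segment(s) drawn
Waypoints (6 total):
(0, 0)
(-9.708, 7.053)
(-17.798, 12.931)
(-19.157, 0.002)
(-20.307, -10.937)
(-19.262, -0.992)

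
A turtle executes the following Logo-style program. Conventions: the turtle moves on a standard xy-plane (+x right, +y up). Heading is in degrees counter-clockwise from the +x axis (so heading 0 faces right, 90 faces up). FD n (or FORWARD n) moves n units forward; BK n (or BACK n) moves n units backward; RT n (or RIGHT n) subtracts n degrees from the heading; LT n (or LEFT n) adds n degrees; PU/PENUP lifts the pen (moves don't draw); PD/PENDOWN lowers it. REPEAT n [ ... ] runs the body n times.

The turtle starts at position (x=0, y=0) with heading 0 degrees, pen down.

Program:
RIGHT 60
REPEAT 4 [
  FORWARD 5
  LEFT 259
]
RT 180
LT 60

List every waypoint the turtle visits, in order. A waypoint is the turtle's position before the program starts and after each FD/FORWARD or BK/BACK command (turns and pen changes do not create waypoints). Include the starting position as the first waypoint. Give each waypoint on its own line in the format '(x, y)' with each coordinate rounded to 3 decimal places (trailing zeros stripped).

Executing turtle program step by step:
Start: pos=(0,0), heading=0, pen down
RT 60: heading 0 -> 300
REPEAT 4 [
  -- iteration 1/4 --
  FD 5: (0,0) -> (2.5,-4.33) [heading=300, draw]
  LT 259: heading 300 -> 199
  -- iteration 2/4 --
  FD 5: (2.5,-4.33) -> (-2.228,-5.958) [heading=199, draw]
  LT 259: heading 199 -> 98
  -- iteration 3/4 --
  FD 5: (-2.228,-5.958) -> (-2.923,-1.007) [heading=98, draw]
  LT 259: heading 98 -> 357
  -- iteration 4/4 --
  FD 5: (-2.923,-1.007) -> (2.07,-1.268) [heading=357, draw]
  LT 259: heading 357 -> 256
]
RT 180: heading 256 -> 76
LT 60: heading 76 -> 136
Final: pos=(2.07,-1.268), heading=136, 4 segment(s) drawn
Waypoints (5 total):
(0, 0)
(2.5, -4.33)
(-2.228, -5.958)
(-2.923, -1.007)
(2.07, -1.268)

Answer: (0, 0)
(2.5, -4.33)
(-2.228, -5.958)
(-2.923, -1.007)
(2.07, -1.268)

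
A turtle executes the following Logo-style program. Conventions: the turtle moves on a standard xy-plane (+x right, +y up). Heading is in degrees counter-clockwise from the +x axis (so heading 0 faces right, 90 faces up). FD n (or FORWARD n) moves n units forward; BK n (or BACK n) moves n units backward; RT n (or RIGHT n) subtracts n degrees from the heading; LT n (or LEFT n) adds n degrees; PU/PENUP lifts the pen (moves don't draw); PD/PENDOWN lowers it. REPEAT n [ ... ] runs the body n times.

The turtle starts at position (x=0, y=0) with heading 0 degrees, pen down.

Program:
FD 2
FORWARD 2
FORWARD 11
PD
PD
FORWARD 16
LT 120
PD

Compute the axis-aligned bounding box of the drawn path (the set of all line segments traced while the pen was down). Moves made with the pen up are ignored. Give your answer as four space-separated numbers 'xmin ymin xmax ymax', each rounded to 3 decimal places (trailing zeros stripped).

Answer: 0 0 31 0

Derivation:
Executing turtle program step by step:
Start: pos=(0,0), heading=0, pen down
FD 2: (0,0) -> (2,0) [heading=0, draw]
FD 2: (2,0) -> (4,0) [heading=0, draw]
FD 11: (4,0) -> (15,0) [heading=0, draw]
PD: pen down
PD: pen down
FD 16: (15,0) -> (31,0) [heading=0, draw]
LT 120: heading 0 -> 120
PD: pen down
Final: pos=(31,0), heading=120, 4 segment(s) drawn

Segment endpoints: x in {0, 2, 4, 15, 31}, y in {0}
xmin=0, ymin=0, xmax=31, ymax=0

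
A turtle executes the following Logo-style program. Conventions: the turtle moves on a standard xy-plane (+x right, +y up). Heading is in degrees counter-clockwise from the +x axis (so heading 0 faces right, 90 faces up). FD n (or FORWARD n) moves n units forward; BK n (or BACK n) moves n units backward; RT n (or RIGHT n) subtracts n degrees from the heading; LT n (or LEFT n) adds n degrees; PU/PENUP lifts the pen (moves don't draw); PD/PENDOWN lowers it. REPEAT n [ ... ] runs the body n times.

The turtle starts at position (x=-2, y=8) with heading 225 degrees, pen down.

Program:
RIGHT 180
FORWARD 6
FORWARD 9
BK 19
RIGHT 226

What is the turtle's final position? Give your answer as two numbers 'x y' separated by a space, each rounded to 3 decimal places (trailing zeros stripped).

Answer: -4.828 5.172

Derivation:
Executing turtle program step by step:
Start: pos=(-2,8), heading=225, pen down
RT 180: heading 225 -> 45
FD 6: (-2,8) -> (2.243,12.243) [heading=45, draw]
FD 9: (2.243,12.243) -> (8.607,18.607) [heading=45, draw]
BK 19: (8.607,18.607) -> (-4.828,5.172) [heading=45, draw]
RT 226: heading 45 -> 179
Final: pos=(-4.828,5.172), heading=179, 3 segment(s) drawn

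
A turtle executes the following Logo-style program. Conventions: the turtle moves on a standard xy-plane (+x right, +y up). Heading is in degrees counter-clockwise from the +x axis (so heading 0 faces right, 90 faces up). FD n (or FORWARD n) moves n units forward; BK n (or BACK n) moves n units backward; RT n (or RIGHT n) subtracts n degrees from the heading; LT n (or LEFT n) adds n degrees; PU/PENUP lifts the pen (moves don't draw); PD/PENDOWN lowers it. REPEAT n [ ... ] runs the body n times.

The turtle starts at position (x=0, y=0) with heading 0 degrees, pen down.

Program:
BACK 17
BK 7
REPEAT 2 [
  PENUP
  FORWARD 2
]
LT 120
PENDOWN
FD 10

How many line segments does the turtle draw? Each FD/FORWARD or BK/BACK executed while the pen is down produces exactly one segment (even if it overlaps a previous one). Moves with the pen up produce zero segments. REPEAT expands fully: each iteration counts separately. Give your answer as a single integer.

Answer: 3

Derivation:
Executing turtle program step by step:
Start: pos=(0,0), heading=0, pen down
BK 17: (0,0) -> (-17,0) [heading=0, draw]
BK 7: (-17,0) -> (-24,0) [heading=0, draw]
REPEAT 2 [
  -- iteration 1/2 --
  PU: pen up
  FD 2: (-24,0) -> (-22,0) [heading=0, move]
  -- iteration 2/2 --
  PU: pen up
  FD 2: (-22,0) -> (-20,0) [heading=0, move]
]
LT 120: heading 0 -> 120
PD: pen down
FD 10: (-20,0) -> (-25,8.66) [heading=120, draw]
Final: pos=(-25,8.66), heading=120, 3 segment(s) drawn
Segments drawn: 3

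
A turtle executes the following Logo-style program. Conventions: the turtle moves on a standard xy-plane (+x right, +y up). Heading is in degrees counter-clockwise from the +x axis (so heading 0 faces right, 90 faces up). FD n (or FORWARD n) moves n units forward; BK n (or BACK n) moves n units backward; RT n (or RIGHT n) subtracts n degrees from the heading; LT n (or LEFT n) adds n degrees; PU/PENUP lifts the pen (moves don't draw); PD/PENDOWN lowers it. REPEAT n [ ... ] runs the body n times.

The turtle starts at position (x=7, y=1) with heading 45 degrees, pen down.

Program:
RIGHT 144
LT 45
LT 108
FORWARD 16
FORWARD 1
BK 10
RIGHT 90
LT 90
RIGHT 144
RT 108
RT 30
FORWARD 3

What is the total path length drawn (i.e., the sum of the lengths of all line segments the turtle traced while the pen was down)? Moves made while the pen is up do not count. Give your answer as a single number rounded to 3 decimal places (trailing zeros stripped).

Executing turtle program step by step:
Start: pos=(7,1), heading=45, pen down
RT 144: heading 45 -> 261
LT 45: heading 261 -> 306
LT 108: heading 306 -> 54
FD 16: (7,1) -> (16.405,13.944) [heading=54, draw]
FD 1: (16.405,13.944) -> (16.992,14.753) [heading=54, draw]
BK 10: (16.992,14.753) -> (11.114,6.663) [heading=54, draw]
RT 90: heading 54 -> 324
LT 90: heading 324 -> 54
RT 144: heading 54 -> 270
RT 108: heading 270 -> 162
RT 30: heading 162 -> 132
FD 3: (11.114,6.663) -> (9.107,8.893) [heading=132, draw]
Final: pos=(9.107,8.893), heading=132, 4 segment(s) drawn

Segment lengths:
  seg 1: (7,1) -> (16.405,13.944), length = 16
  seg 2: (16.405,13.944) -> (16.992,14.753), length = 1
  seg 3: (16.992,14.753) -> (11.114,6.663), length = 10
  seg 4: (11.114,6.663) -> (9.107,8.893), length = 3
Total = 30

Answer: 30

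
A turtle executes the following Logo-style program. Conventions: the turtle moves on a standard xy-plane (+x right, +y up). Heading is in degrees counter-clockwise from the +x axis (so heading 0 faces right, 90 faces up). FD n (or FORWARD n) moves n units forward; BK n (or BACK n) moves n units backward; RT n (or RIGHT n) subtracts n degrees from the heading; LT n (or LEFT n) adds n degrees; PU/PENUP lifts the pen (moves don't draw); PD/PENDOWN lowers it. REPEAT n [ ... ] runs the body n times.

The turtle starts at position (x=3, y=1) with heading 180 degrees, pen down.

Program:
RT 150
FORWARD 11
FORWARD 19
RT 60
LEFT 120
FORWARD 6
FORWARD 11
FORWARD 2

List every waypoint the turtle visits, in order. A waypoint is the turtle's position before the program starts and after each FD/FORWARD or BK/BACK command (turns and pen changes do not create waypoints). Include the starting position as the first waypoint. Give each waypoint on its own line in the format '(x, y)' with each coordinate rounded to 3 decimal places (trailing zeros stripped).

Answer: (3, 1)
(12.526, 6.5)
(28.981, 16)
(28.981, 22)
(28.981, 33)
(28.981, 35)

Derivation:
Executing turtle program step by step:
Start: pos=(3,1), heading=180, pen down
RT 150: heading 180 -> 30
FD 11: (3,1) -> (12.526,6.5) [heading=30, draw]
FD 19: (12.526,6.5) -> (28.981,16) [heading=30, draw]
RT 60: heading 30 -> 330
LT 120: heading 330 -> 90
FD 6: (28.981,16) -> (28.981,22) [heading=90, draw]
FD 11: (28.981,22) -> (28.981,33) [heading=90, draw]
FD 2: (28.981,33) -> (28.981,35) [heading=90, draw]
Final: pos=(28.981,35), heading=90, 5 segment(s) drawn
Waypoints (6 total):
(3, 1)
(12.526, 6.5)
(28.981, 16)
(28.981, 22)
(28.981, 33)
(28.981, 35)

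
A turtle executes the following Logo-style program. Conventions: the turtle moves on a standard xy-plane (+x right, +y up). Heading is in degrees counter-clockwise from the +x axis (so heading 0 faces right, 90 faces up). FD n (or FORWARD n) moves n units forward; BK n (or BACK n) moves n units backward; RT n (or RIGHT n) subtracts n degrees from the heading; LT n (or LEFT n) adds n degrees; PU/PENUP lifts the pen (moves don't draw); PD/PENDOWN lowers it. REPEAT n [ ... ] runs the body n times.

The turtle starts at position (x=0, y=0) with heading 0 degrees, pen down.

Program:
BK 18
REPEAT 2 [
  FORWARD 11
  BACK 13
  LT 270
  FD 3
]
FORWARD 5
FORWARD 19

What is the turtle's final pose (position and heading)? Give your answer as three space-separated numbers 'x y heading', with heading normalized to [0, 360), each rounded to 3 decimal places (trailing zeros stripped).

Answer: -47 -1 180

Derivation:
Executing turtle program step by step:
Start: pos=(0,0), heading=0, pen down
BK 18: (0,0) -> (-18,0) [heading=0, draw]
REPEAT 2 [
  -- iteration 1/2 --
  FD 11: (-18,0) -> (-7,0) [heading=0, draw]
  BK 13: (-7,0) -> (-20,0) [heading=0, draw]
  LT 270: heading 0 -> 270
  FD 3: (-20,0) -> (-20,-3) [heading=270, draw]
  -- iteration 2/2 --
  FD 11: (-20,-3) -> (-20,-14) [heading=270, draw]
  BK 13: (-20,-14) -> (-20,-1) [heading=270, draw]
  LT 270: heading 270 -> 180
  FD 3: (-20,-1) -> (-23,-1) [heading=180, draw]
]
FD 5: (-23,-1) -> (-28,-1) [heading=180, draw]
FD 19: (-28,-1) -> (-47,-1) [heading=180, draw]
Final: pos=(-47,-1), heading=180, 9 segment(s) drawn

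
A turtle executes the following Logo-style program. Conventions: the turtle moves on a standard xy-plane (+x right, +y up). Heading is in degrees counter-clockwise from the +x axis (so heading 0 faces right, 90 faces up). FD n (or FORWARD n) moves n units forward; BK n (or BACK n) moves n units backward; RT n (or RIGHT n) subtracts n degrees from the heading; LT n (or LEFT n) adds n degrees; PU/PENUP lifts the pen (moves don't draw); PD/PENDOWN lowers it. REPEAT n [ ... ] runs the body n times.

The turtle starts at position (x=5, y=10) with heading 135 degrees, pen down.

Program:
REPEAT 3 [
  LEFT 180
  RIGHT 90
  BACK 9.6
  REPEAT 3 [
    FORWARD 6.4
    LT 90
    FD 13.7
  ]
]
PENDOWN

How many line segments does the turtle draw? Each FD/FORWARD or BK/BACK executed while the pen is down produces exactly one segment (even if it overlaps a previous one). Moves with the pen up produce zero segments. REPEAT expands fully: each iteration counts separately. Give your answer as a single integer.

Answer: 21

Derivation:
Executing turtle program step by step:
Start: pos=(5,10), heading=135, pen down
REPEAT 3 [
  -- iteration 1/3 --
  LT 180: heading 135 -> 315
  RT 90: heading 315 -> 225
  BK 9.6: (5,10) -> (11.788,16.788) [heading=225, draw]
  REPEAT 3 [
    -- iteration 1/3 --
    FD 6.4: (11.788,16.788) -> (7.263,12.263) [heading=225, draw]
    LT 90: heading 225 -> 315
    FD 13.7: (7.263,12.263) -> (16.95,2.575) [heading=315, draw]
    -- iteration 2/3 --
    FD 6.4: (16.95,2.575) -> (21.476,-1.95) [heading=315, draw]
    LT 90: heading 315 -> 45
    FD 13.7: (21.476,-1.95) -> (31.163,7.737) [heading=45, draw]
    -- iteration 3/3 --
    FD 6.4: (31.163,7.737) -> (35.688,12.263) [heading=45, draw]
    LT 90: heading 45 -> 135
    FD 13.7: (35.688,12.263) -> (26.001,21.95) [heading=135, draw]
  ]
  -- iteration 2/3 --
  LT 180: heading 135 -> 315
  RT 90: heading 315 -> 225
  BK 9.6: (26.001,21.95) -> (32.789,28.738) [heading=225, draw]
  REPEAT 3 [
    -- iteration 1/3 --
    FD 6.4: (32.789,28.738) -> (28.264,24.213) [heading=225, draw]
    LT 90: heading 225 -> 315
    FD 13.7: (28.264,24.213) -> (37.951,14.525) [heading=315, draw]
    -- iteration 2/3 --
    FD 6.4: (37.951,14.525) -> (42.477,10) [heading=315, draw]
    LT 90: heading 315 -> 45
    FD 13.7: (42.477,10) -> (52.164,19.687) [heading=45, draw]
    -- iteration 3/3 --
    FD 6.4: (52.164,19.687) -> (56.69,24.213) [heading=45, draw]
    LT 90: heading 45 -> 135
    FD 13.7: (56.69,24.213) -> (47.002,33.9) [heading=135, draw]
  ]
  -- iteration 3/3 --
  LT 180: heading 135 -> 315
  RT 90: heading 315 -> 225
  BK 9.6: (47.002,33.9) -> (53.79,40.688) [heading=225, draw]
  REPEAT 3 [
    -- iteration 1/3 --
    FD 6.4: (53.79,40.688) -> (49.265,36.163) [heading=225, draw]
    LT 90: heading 225 -> 315
    FD 13.7: (49.265,36.163) -> (58.952,26.476) [heading=315, draw]
    -- iteration 2/3 --
    FD 6.4: (58.952,26.476) -> (63.478,21.95) [heading=315, draw]
    LT 90: heading 315 -> 45
    FD 13.7: (63.478,21.95) -> (73.165,31.637) [heading=45, draw]
    -- iteration 3/3 --
    FD 6.4: (73.165,31.637) -> (77.691,36.163) [heading=45, draw]
    LT 90: heading 45 -> 135
    FD 13.7: (77.691,36.163) -> (68.003,45.85) [heading=135, draw]
  ]
]
PD: pen down
Final: pos=(68.003,45.85), heading=135, 21 segment(s) drawn
Segments drawn: 21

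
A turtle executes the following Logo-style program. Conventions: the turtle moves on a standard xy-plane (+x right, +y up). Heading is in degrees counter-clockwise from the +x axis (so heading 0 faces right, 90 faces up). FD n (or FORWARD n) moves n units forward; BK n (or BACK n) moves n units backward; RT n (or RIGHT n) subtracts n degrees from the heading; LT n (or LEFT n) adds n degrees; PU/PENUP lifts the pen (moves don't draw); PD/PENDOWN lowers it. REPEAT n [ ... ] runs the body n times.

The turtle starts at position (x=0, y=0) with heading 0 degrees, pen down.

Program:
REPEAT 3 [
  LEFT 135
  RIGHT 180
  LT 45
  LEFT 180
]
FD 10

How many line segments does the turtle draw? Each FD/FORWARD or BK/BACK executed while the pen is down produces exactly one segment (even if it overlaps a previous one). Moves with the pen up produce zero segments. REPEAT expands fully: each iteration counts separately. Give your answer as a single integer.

Executing turtle program step by step:
Start: pos=(0,0), heading=0, pen down
REPEAT 3 [
  -- iteration 1/3 --
  LT 135: heading 0 -> 135
  RT 180: heading 135 -> 315
  LT 45: heading 315 -> 0
  LT 180: heading 0 -> 180
  -- iteration 2/3 --
  LT 135: heading 180 -> 315
  RT 180: heading 315 -> 135
  LT 45: heading 135 -> 180
  LT 180: heading 180 -> 0
  -- iteration 3/3 --
  LT 135: heading 0 -> 135
  RT 180: heading 135 -> 315
  LT 45: heading 315 -> 0
  LT 180: heading 0 -> 180
]
FD 10: (0,0) -> (-10,0) [heading=180, draw]
Final: pos=(-10,0), heading=180, 1 segment(s) drawn
Segments drawn: 1

Answer: 1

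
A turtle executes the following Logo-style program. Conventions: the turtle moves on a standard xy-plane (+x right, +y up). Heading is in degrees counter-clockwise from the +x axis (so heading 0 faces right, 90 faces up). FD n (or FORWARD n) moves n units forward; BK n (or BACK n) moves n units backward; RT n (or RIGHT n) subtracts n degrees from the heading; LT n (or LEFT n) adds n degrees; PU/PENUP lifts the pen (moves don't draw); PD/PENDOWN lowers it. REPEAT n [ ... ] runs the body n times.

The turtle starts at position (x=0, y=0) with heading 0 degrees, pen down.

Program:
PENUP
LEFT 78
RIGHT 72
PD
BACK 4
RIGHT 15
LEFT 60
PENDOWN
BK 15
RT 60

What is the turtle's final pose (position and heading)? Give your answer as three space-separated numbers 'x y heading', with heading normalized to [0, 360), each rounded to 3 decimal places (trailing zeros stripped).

Answer: -13.418 -12.075 351

Derivation:
Executing turtle program step by step:
Start: pos=(0,0), heading=0, pen down
PU: pen up
LT 78: heading 0 -> 78
RT 72: heading 78 -> 6
PD: pen down
BK 4: (0,0) -> (-3.978,-0.418) [heading=6, draw]
RT 15: heading 6 -> 351
LT 60: heading 351 -> 51
PD: pen down
BK 15: (-3.978,-0.418) -> (-13.418,-12.075) [heading=51, draw]
RT 60: heading 51 -> 351
Final: pos=(-13.418,-12.075), heading=351, 2 segment(s) drawn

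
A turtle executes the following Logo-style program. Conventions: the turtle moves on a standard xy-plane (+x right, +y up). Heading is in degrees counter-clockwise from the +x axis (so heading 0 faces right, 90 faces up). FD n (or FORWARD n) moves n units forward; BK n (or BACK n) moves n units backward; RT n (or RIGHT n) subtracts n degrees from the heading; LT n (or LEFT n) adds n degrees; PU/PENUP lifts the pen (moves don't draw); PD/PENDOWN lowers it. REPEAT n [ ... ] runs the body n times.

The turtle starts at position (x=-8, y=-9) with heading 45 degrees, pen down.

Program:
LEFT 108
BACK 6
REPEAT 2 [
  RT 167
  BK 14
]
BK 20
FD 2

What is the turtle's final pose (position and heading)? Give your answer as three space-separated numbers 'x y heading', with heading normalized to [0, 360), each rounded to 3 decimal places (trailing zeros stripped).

Executing turtle program step by step:
Start: pos=(-8,-9), heading=45, pen down
LT 108: heading 45 -> 153
BK 6: (-8,-9) -> (-2.654,-11.724) [heading=153, draw]
REPEAT 2 [
  -- iteration 1/2 --
  RT 167: heading 153 -> 346
  BK 14: (-2.654,-11.724) -> (-16.238,-8.337) [heading=346, draw]
  -- iteration 2/2 --
  RT 167: heading 346 -> 179
  BK 14: (-16.238,-8.337) -> (-2.24,-8.581) [heading=179, draw]
]
BK 20: (-2.24,-8.581) -> (17.757,-8.93) [heading=179, draw]
FD 2: (17.757,-8.93) -> (15.757,-8.896) [heading=179, draw]
Final: pos=(15.757,-8.896), heading=179, 5 segment(s) drawn

Answer: 15.757 -8.896 179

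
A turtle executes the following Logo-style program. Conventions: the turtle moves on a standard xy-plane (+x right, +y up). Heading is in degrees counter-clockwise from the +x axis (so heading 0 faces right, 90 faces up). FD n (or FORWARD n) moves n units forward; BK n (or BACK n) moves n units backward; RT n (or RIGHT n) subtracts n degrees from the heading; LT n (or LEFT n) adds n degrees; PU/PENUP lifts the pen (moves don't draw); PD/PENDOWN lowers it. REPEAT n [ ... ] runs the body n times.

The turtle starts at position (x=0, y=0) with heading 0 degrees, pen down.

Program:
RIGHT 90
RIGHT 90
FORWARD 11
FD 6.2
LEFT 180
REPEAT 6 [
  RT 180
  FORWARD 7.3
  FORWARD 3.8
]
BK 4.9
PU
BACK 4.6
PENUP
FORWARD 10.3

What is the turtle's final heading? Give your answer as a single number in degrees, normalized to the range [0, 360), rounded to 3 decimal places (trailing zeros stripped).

Answer: 0

Derivation:
Executing turtle program step by step:
Start: pos=(0,0), heading=0, pen down
RT 90: heading 0 -> 270
RT 90: heading 270 -> 180
FD 11: (0,0) -> (-11,0) [heading=180, draw]
FD 6.2: (-11,0) -> (-17.2,0) [heading=180, draw]
LT 180: heading 180 -> 0
REPEAT 6 [
  -- iteration 1/6 --
  RT 180: heading 0 -> 180
  FD 7.3: (-17.2,0) -> (-24.5,0) [heading=180, draw]
  FD 3.8: (-24.5,0) -> (-28.3,0) [heading=180, draw]
  -- iteration 2/6 --
  RT 180: heading 180 -> 0
  FD 7.3: (-28.3,0) -> (-21,0) [heading=0, draw]
  FD 3.8: (-21,0) -> (-17.2,0) [heading=0, draw]
  -- iteration 3/6 --
  RT 180: heading 0 -> 180
  FD 7.3: (-17.2,0) -> (-24.5,0) [heading=180, draw]
  FD 3.8: (-24.5,0) -> (-28.3,0) [heading=180, draw]
  -- iteration 4/6 --
  RT 180: heading 180 -> 0
  FD 7.3: (-28.3,0) -> (-21,0) [heading=0, draw]
  FD 3.8: (-21,0) -> (-17.2,0) [heading=0, draw]
  -- iteration 5/6 --
  RT 180: heading 0 -> 180
  FD 7.3: (-17.2,0) -> (-24.5,0) [heading=180, draw]
  FD 3.8: (-24.5,0) -> (-28.3,0) [heading=180, draw]
  -- iteration 6/6 --
  RT 180: heading 180 -> 0
  FD 7.3: (-28.3,0) -> (-21,0) [heading=0, draw]
  FD 3.8: (-21,0) -> (-17.2,0) [heading=0, draw]
]
BK 4.9: (-17.2,0) -> (-22.1,0) [heading=0, draw]
PU: pen up
BK 4.6: (-22.1,0) -> (-26.7,0) [heading=0, move]
PU: pen up
FD 10.3: (-26.7,0) -> (-16.4,0) [heading=0, move]
Final: pos=(-16.4,0), heading=0, 15 segment(s) drawn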